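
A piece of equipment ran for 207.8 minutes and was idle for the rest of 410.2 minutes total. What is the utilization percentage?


Utilization = busy / total × 100
= 207.8 / 410.2 × 100
= 50.7%


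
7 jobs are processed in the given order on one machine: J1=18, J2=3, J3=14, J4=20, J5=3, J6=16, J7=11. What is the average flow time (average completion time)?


Completion times:
  J1: completes at 18
  J2: completes at 21
  J3: completes at 35
  J4: completes at 55
  J5: completes at 58
  J6: completes at 74
  J7: completes at 85
Sum = 346
Average = 346/7
= 49.43


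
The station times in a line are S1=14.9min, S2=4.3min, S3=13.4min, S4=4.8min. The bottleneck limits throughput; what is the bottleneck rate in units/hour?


Bottleneck = longest station time
Station times: [14.9, 4.3, 13.4, 4.8]
Max = 14.9 min
Rate = 60 / 14.9
= 4.03 units/hour (bottleneck: 14.9min)


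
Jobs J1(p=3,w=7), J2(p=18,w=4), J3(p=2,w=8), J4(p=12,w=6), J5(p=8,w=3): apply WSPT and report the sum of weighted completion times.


WSPT order (by p/w): J3 → J1 → J4 → J5 → J2
  J3: C=2, w·C=8×2=16
  J1: C=5, w·C=7×5=35
  J4: C=17, w·C=6×17=102
  J5: C=25, w·C=3×25=75
  J2: C=43, w·C=4×43=172
Σ w·C = 400
= 400


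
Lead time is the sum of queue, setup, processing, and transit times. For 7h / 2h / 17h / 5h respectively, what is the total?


Lead time = queue + setup + processing + transit
= 7 + 2 + 17 + 5
= 31 hours


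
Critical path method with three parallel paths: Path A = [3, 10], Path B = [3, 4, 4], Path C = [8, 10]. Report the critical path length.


Path A: 3 + 10 = 13
Path B: 3 + 4 + 4 = 11
Path C: 8 + 10 = 18
Critical path = longest = max(13, 11, 18)
= 18 (Path C)


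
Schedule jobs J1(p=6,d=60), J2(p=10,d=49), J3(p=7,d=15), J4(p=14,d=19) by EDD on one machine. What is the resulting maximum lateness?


EDD order: J3 → J4 → J2 → J1
Completion and lateness:
  J3: C=7, d=15, L=7-15=-8
  J4: C=21, d=19, L=21-19=2
  J2: C=31, d=49, L=31-49=-18
  J1: C=37, d=60, L=37-60=-23
Lmax = max(-8, 2, -18, -23)
= 2


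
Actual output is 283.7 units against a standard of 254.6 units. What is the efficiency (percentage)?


Efficiency = (actual / standard) × 100
= (283.7 / 254.6) × 100
= 111.4%


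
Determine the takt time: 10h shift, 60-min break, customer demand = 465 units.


Available = 10×60 - 60 = 540 min
Takt time = 540 / 465
= 1.16 min/unit


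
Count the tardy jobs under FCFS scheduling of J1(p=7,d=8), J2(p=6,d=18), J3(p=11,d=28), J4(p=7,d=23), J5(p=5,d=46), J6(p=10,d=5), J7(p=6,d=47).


Completion vs due date:
  J1: C=7, d=8 → on time
  J2: C=13, d=18 → on time
  J3: C=24, d=28 → on time
  J4: C=31, d=23 → TARDY
  J5: C=36, d=46 → on time
  J6: C=46, d=5 → TARDY
  J7: C=52, d=47 → TARDY
Tardy jobs: J4, J6, J7
Count = 3


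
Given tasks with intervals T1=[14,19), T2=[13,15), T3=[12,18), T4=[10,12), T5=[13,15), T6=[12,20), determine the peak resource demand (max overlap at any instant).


Check each time point for overlaps:
  t=14: 5 tasks active (T1, T2, T3, T5, T6)
Max concurrent = 5


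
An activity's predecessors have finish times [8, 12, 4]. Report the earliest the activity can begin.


ES = max of all predecessor completion times
Predecessors: [8, 12, 4]
ES = max(8, 12, 4)
= 12


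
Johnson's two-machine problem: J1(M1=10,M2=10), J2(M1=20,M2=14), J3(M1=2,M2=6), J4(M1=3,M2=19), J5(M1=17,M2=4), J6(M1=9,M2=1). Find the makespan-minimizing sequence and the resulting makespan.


Johnson's rule:
Group 1 (M1≤M2, sort by M1): ['J3', 'J4', 'J1']
Group 2 (M1>M2, sort desc M2): ['J2', 'J5', 'J6']
Sequence: J3 → J4 → J1 → J2 → J5 → J6
Makespan calculation:
  J3: M1 done=2, M2 done=8
  J4: M1 done=5, M2 done=27
  J1: M1 done=15, M2 done=37
  J2: M1 done=35, M2 done=51
  J5: M1 done=52, M2 done=56
  J6: M1 done=61, M2 done=62
= Sequence: J3 → J4 → J1 → J2 → J5 → J6, Makespan: 62


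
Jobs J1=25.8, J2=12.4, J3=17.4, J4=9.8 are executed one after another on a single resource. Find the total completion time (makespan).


Sequential makespan: sum all processing times
= 25.8 + 12.4 + 17.4 + 9.8
= 65.4 time units


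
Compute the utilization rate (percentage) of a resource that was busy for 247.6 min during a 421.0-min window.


Utilization = busy / total × 100
= 247.6 / 421.0 × 100
= 58.8%


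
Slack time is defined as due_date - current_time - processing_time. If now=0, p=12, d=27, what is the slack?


Slack = due - current_time - processing
= 27 - 0 - 12
= 15


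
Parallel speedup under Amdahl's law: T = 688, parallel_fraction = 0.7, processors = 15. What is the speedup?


Amdahl's law: T_p = T × ((1-p) + p/N)
= 688 × ((1-0.7) + 0.7/15)
= 688 × (0.30 + 0.0467)
= 688 × 0.3467
= 238.51
Speedup = 688/238.51
= 2.88×


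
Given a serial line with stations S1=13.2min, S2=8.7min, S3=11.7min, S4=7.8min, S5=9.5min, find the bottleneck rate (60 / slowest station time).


Bottleneck = longest station time
Station times: [13.2, 8.7, 11.7, 7.8, 9.5]
Max = 13.2 min
Rate = 60 / 13.2
= 4.55 units/hour (bottleneck: 13.2min)


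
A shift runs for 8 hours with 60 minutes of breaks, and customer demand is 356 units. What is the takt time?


Available = 8×60 - 60 = 420 min
Takt time = 420 / 356
= 1.18 min/unit


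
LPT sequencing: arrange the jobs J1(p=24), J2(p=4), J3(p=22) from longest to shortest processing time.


LPT: sort by longest processing time first
  J1: p=24
  J3: p=22
  J2: p=4
Order: J1 → J3 → J2


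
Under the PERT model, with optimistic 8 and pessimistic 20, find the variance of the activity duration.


σ² = ((p - o) / 6)² = (p - o)² / 36
= (20 - 8)² / 36
= 12² / 36
= 144 / 36
= 4.0000


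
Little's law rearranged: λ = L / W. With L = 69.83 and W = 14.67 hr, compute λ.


Little's law: L = λW → λ = L / W
= 69.83 / 14.67
= 4.76 per hour


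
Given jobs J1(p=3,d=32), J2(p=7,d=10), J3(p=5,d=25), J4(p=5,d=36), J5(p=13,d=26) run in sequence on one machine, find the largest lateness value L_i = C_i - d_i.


Lateness per job (L = C - d):
  J1: C=3, d=32, L=-29
  J2: C=10, d=10, L=0
  J3: C=15, d=25, L=-10
  J4: C=20, d=36, L=-16
  J5: C=33, d=26, L=7
Lmax = max(-29, 0, -10, -16, 7)
= 7


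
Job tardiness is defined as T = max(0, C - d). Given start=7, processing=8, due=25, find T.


Completion = start + processing = 7 + 8 = 15
Tardiness = max(0, C - d) = max(0, 15 - 25)
= max(0, -10)
= 0


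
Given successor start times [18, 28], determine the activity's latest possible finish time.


LF = min of all successor start times
Successors start at: [18, 28]
LF = min(18, 28)
= 18


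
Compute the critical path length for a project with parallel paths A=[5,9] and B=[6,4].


Path A: 5 + 9 = 14
Path B: 6 + 4 = 10
Critical path = longest = max(14, 10)
= 14 (Path A)


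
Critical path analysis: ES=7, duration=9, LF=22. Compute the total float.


EF = ES + duration = 7 + 9 = 16
LS = LF - duration = 22 - 9 = 13
Total Float = LF - EF = 22 - 16
(or LS - ES = 13 - 7)
= 6


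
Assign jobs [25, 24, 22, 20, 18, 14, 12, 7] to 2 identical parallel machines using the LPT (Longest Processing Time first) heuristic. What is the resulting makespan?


Jobs (LPT sorted): [25, 24, 22, 20, 18, 14, 12, 7]
Machines: 2
  J=25 → Machine 1 (load: 0+25=25)
  J=24 → Machine 2 (load: 0+24=24)
  J=22 → Machine 2 (load: 24+22=46)
  J=20 → Machine 1 (load: 25+20=45)
  J=18 → Machine 1 (load: 45+18=63)
  J=14 → Machine 2 (load: 46+14=60)
  J=12 → Machine 2 (load: 60+12=72)
  J=7 → Machine 1 (load: 63+7=70)
Machine loads: [70, 72]
Makespan = max = 72 time units


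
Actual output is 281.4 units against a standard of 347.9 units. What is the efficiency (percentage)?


Efficiency = (actual / standard) × 100
= (281.4 / 347.9) × 100
= 80.9%


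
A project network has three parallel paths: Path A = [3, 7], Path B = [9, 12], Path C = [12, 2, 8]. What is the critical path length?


Path A: 3 + 7 = 10
Path B: 9 + 12 = 21
Path C: 12 + 2 + 8 = 22
Critical path = longest = max(10, 21, 22)
= 22 (Path C)


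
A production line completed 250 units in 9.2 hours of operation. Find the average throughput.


Throughput = units / time
= 250 / 9.2
= 27.2 units/hour


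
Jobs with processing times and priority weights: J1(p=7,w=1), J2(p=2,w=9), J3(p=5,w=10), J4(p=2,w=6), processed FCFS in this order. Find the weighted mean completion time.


Completion times:
  J1: C=7, w×C=1×7=7
  J2: C=9, w×C=9×9=81
  J3: C=14, w×C=10×14=140
  J4: C=16, w×C=6×16=96
Sum w×C = 324
Sum w = 26
Weighted avg = 324/26
= 12.46


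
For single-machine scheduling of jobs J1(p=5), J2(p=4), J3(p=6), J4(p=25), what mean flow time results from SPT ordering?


SPT order: J2 → J1 → J3 → J4
Completion times:
  J2: C=4
  J1: C=9
  J3: C=15
  J4: C=40
Sum = 68, n = 4
Mean flow = 68/4
= 17.00


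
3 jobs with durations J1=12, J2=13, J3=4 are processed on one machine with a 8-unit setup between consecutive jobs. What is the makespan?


Makespan = Σ processing + (n-1) × setup
= (12 + 13 + 4) + (3-1)×8
= 29 + 16
= 45 time units


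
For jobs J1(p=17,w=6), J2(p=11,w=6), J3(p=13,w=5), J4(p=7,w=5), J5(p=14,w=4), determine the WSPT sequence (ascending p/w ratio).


WSPT (Smith's rule): sort by p/w ascending
  J4: p/w = 7/5 = 1.400
  J2: p/w = 11/6 = 1.833
  J3: p/w = 13/5 = 2.600
  J1: p/w = 17/6 = 2.833
  J5: p/w = 14/4 = 3.500
Order: J4 → J2 → J3 → J1 → J5


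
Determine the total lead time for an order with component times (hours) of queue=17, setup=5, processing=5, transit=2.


Lead time = queue + setup + processing + transit
= 17 + 5 + 5 + 2
= 29 hours


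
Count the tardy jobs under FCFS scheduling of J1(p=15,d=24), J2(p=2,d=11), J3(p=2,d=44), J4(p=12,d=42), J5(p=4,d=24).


Completion vs due date:
  J1: C=15, d=24 → on time
  J2: C=17, d=11 → TARDY
  J3: C=19, d=44 → on time
  J4: C=31, d=42 → on time
  J5: C=35, d=24 → TARDY
Tardy jobs: J2, J5
Count = 2


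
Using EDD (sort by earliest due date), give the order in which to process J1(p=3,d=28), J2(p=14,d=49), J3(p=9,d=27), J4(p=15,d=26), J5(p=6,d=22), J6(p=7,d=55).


EDD: sort by earliest due date
  J5: d=22, p=6
  J4: d=26, p=15
  J3: d=27, p=9
  J1: d=28, p=3
  J2: d=49, p=14
  J6: d=55, p=7
Order: J5 → J4 → J3 → J1 → J2 → J6


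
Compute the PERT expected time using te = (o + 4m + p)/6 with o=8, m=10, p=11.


te = (o + 4m + p) / 6
= (8 + 4×10 + 11) / 6
= (8 + 40 + 11) / 6
= 59 / 6
= 9.83


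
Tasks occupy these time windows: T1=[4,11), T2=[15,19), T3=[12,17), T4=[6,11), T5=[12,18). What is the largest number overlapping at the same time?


Check each time point for overlaps:
  t=15: 3 tasks active (T2, T3, T5)
Max concurrent = 3


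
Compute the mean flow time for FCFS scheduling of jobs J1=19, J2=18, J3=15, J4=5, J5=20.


Completion times:
  J1: completes at 19
  J2: completes at 37
  J3: completes at 52
  J4: completes at 57
  J5: completes at 77
Sum = 242
Average = 242/5
= 48.40


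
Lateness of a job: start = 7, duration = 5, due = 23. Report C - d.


Completion = 7 + 5 = 12
Lateness = C - d = 12 - 23
= -11


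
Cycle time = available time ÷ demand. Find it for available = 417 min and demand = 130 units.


Cycle time = available time / demand
= 417 / 130
= 3.21 min/unit


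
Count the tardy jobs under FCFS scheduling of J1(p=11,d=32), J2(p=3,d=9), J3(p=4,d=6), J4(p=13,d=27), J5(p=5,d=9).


Completion vs due date:
  J1: C=11, d=32 → on time
  J2: C=14, d=9 → TARDY
  J3: C=18, d=6 → TARDY
  J4: C=31, d=27 → TARDY
  J5: C=36, d=9 → TARDY
Tardy jobs: J2, J3, J4, J5
Count = 4


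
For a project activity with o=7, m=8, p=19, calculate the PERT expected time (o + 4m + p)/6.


te = (o + 4m + p) / 6
= (7 + 4×8 + 19) / 6
= (7 + 32 + 19) / 6
= 58 / 6
= 9.67


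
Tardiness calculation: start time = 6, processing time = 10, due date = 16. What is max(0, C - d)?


Completion = start + processing = 6 + 10 = 16
Tardiness = max(0, C - d) = max(0, 16 - 16)
= max(0, 0)
= 0


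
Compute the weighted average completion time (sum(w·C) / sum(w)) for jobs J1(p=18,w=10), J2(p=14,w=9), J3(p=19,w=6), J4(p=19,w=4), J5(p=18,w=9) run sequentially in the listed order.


Completion times:
  J1: C=18, w×C=10×18=180
  J2: C=32, w×C=9×32=288
  J3: C=51, w×C=6×51=306
  J4: C=70, w×C=4×70=280
  J5: C=88, w×C=9×88=792
Sum w×C = 1846
Sum w = 38
Weighted avg = 1846/38
= 48.58


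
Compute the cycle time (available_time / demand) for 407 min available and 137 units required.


Cycle time = available time / demand
= 407 / 137
= 2.97 min/unit


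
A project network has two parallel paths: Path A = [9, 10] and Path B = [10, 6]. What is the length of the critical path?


Path A: 9 + 10 = 19
Path B: 10 + 6 = 16
Critical path = longest = max(19, 16)
= 19 (Path A)


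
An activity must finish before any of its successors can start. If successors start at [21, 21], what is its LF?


LF = min of all successor start times
Successors start at: [21, 21]
LF = min(21, 21)
= 21


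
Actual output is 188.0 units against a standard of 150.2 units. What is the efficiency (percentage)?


Efficiency = (actual / standard) × 100
= (188.0 / 150.2) × 100
= 125.2%


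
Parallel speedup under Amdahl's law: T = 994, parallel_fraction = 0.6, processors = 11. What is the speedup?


Amdahl's law: T_p = T × ((1-p) + p/N)
= 994 × ((1-0.6) + 0.6/11)
= 994 × (0.40 + 0.0545)
= 994 × 0.4545
= 451.82
Speedup = 994/451.82
= 2.20×


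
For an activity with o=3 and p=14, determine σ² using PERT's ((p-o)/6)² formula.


σ² = ((p - o) / 6)² = (p - o)² / 36
= (14 - 3)² / 36
= 11² / 36
= 121 / 36
= 3.3611


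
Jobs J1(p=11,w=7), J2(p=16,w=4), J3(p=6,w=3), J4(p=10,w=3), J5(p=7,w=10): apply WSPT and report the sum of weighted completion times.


WSPT order (by p/w): J5 → J1 → J3 → J4 → J2
  J5: C=7, w·C=10×7=70
  J1: C=18, w·C=7×18=126
  J3: C=24, w·C=3×24=72
  J4: C=34, w·C=3×34=102
  J2: C=50, w·C=4×50=200
Σ w·C = 570
= 570


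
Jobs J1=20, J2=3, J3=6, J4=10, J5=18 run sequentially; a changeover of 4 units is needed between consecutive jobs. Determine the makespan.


Makespan = Σ processing + (n-1) × setup
= (20 + 3 + 6 + 10 + 18) + (5-1)×4
= 57 + 16
= 73 time units


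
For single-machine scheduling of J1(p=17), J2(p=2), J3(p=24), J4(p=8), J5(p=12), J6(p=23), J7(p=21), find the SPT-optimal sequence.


SPT: sort by shortest processing time
  J2: p=2
  J4: p=8
  J5: p=12
  J1: p=17
  J7: p=21
  J6: p=23
  J3: p=24
Order: J2 → J4 → J5 → J1 → J7 → J6 → J3


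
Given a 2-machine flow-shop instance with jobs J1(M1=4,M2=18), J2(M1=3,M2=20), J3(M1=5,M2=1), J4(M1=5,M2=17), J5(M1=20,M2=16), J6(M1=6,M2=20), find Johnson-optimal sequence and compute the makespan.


Johnson's rule:
Group 1 (M1≤M2, sort by M1): ['J2', 'J1', 'J4', 'J6']
Group 2 (M1>M2, sort desc M2): ['J5', 'J3']
Sequence: J2 → J1 → J4 → J6 → J5 → J3
Makespan calculation:
  J2: M1 done=3, M2 done=23
  J1: M1 done=7, M2 done=41
  J4: M1 done=12, M2 done=58
  J6: M1 done=18, M2 done=78
  J5: M1 done=38, M2 done=94
  J3: M1 done=43, M2 done=95
= Sequence: J2 → J1 → J4 → J6 → J5 → J3, Makespan: 95


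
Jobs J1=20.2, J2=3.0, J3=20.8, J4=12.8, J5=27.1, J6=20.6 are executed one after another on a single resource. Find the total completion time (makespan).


Sequential makespan: sum all processing times
= 20.2 + 3.0 + 20.8 + 12.8 + 27.1 + 20.6
= 104.5 time units


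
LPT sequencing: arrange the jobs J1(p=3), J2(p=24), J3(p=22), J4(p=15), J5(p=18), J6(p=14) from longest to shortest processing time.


LPT: sort by longest processing time first
  J2: p=24
  J3: p=22
  J5: p=18
  J4: p=15
  J6: p=14
  J1: p=3
Order: J2 → J3 → J5 → J4 → J6 → J1


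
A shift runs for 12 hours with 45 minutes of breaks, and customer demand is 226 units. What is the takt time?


Available = 12×60 - 45 = 675 min
Takt time = 675 / 226
= 2.99 min/unit


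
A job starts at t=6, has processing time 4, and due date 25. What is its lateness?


Completion = 6 + 4 = 10
Lateness = C - d = 10 - 25
= -15


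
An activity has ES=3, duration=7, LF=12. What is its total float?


EF = ES + duration = 3 + 7 = 10
LS = LF - duration = 12 - 7 = 5
Total Float = LF - EF = 12 - 10
(or LS - ES = 5 - 3)
= 2


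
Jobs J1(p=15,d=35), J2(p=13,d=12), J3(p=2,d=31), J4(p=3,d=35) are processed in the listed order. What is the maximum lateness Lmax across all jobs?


Lateness per job (L = C - d):
  J1: C=15, d=35, L=-20
  J2: C=28, d=12, L=16
  J3: C=30, d=31, L=-1
  J4: C=33, d=35, L=-2
Lmax = max(-20, 16, -1, -2)
= 16


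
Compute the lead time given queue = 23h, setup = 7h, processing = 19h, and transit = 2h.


Lead time = queue + setup + processing + transit
= 23 + 7 + 19 + 2
= 51 hours


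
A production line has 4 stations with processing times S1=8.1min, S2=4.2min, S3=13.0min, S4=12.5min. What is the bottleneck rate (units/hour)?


Bottleneck = longest station time
Station times: [8.1, 4.2, 13.0, 12.5]
Max = 13.0 min
Rate = 60 / 13.0
= 4.62 units/hour (bottleneck: 13.0min)


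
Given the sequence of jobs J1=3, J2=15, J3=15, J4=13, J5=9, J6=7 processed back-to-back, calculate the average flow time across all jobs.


Completion times:
  J1: completes at 3
  J2: completes at 18
  J3: completes at 33
  J4: completes at 46
  J5: completes at 55
  J6: completes at 62
Sum = 217
Average = 217/6
= 36.17


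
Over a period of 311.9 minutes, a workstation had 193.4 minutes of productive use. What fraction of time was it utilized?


Utilization = busy / total × 100
= 193.4 / 311.9 × 100
= 62.0%


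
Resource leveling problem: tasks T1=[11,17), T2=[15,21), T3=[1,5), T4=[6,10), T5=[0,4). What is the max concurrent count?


Check each time point for overlaps:
  t=1: 2 tasks active (T3, T5)
Max concurrent = 2


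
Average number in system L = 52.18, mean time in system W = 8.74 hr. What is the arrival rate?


Little's law: L = λW → λ = L / W
= 52.18 / 8.74
= 5.97 per hour


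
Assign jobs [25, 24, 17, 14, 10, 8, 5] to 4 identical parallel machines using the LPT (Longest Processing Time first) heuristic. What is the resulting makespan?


Jobs (LPT sorted): [25, 24, 17, 14, 10, 8, 5]
Machines: 4
  J=25 → Machine 1 (load: 0+25=25)
  J=24 → Machine 2 (load: 0+24=24)
  J=17 → Machine 3 (load: 0+17=17)
  J=14 → Machine 4 (load: 0+14=14)
  J=10 → Machine 4 (load: 14+10=24)
  J=8 → Machine 3 (load: 17+8=25)
  J=5 → Machine 2 (load: 24+5=29)
Machine loads: [25, 29, 25, 24]
Makespan = max = 29 time units


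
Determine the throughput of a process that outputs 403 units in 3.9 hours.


Throughput = units / time
= 403 / 3.9
= 103.3 units/hour


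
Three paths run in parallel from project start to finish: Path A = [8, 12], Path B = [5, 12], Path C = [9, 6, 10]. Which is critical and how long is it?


Path A: 8 + 12 = 20
Path B: 5 + 12 = 17
Path C: 9 + 6 + 10 = 25
Critical path = longest = max(20, 17, 25)
= 25 (Path C)


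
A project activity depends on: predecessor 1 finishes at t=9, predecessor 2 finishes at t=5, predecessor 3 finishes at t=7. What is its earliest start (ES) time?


ES = max of all predecessor completion times
Predecessors: [9, 5, 7]
ES = max(9, 5, 7)
= 9


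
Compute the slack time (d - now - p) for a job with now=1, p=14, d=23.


Slack = due - current_time - processing
= 23 - 1 - 14
= 8


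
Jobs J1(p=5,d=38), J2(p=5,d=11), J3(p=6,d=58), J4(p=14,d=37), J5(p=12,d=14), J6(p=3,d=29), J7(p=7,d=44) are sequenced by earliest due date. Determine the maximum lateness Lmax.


EDD order: J2 → J5 → J6 → J4 → J1 → J7 → J3
Completion and lateness:
  J2: C=5, d=11, L=5-11=-6
  J5: C=17, d=14, L=17-14=3
  J6: C=20, d=29, L=20-29=-9
  J4: C=34, d=37, L=34-37=-3
  J1: C=39, d=38, L=39-38=1
  J7: C=46, d=44, L=46-44=2
  J3: C=52, d=58, L=52-58=-6
Lmax = max(-6, 3, -9, -3, 1, 2, -6)
= 3


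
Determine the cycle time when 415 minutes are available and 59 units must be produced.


Cycle time = available time / demand
= 415 / 59
= 7.03 min/unit


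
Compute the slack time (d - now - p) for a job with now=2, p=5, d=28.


Slack = due - current_time - processing
= 28 - 2 - 5
= 21


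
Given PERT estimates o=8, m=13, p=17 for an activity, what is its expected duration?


te = (o + 4m + p) / 6
= (8 + 4×13 + 17) / 6
= (8 + 52 + 17) / 6
= 77 / 6
= 12.83


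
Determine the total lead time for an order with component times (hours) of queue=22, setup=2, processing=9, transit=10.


Lead time = queue + setup + processing + transit
= 22 + 2 + 9 + 10
= 43 hours


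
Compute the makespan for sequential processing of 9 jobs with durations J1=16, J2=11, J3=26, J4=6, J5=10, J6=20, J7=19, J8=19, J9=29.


Sequential makespan: sum all processing times
= 16 + 11 + 26 + 6 + 10 + 20 + 19 + 19 + 29
= 156 time units


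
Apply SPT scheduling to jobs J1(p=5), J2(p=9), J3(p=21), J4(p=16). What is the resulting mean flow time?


SPT order: J1 → J2 → J4 → J3
Completion times:
  J1: C=5
  J2: C=14
  J4: C=30
  J3: C=51
Sum = 100, n = 4
Mean flow = 100/4
= 25.00


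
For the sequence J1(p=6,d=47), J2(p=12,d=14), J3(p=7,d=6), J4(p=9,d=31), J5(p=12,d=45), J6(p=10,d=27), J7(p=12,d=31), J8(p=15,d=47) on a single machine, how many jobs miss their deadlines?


Completion vs due date:
  J1: C=6, d=47 → on time
  J2: C=18, d=14 → TARDY
  J3: C=25, d=6 → TARDY
  J4: C=34, d=31 → TARDY
  J5: C=46, d=45 → TARDY
  J6: C=56, d=27 → TARDY
  J7: C=68, d=31 → TARDY
  J8: C=83, d=47 → TARDY
Tardy jobs: J2, J3, J4, J5, J6, J7, J8
Count = 7


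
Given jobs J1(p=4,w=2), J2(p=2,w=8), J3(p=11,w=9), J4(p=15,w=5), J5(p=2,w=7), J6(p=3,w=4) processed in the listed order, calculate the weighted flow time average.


Completion times:
  J1: C=4, w×C=2×4=8
  J2: C=6, w×C=8×6=48
  J3: C=17, w×C=9×17=153
  J4: C=32, w×C=5×32=160
  J5: C=34, w×C=7×34=238
  J6: C=37, w×C=4×37=148
Sum w×C = 755
Sum w = 35
Weighted avg = 755/35
= 21.57


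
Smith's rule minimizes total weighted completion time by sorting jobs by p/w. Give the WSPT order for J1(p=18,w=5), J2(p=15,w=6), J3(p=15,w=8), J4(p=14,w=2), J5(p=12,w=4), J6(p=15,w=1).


WSPT (Smith's rule): sort by p/w ascending
  J3: p/w = 15/8 = 1.875
  J2: p/w = 15/6 = 2.500
  J5: p/w = 12/4 = 3.000
  J1: p/w = 18/5 = 3.600
  J4: p/w = 14/2 = 7.000
  J6: p/w = 15/1 = 15.000
Order: J3 → J2 → J5 → J1 → J4 → J6


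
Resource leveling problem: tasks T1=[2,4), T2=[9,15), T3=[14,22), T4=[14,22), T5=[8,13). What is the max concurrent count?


Check each time point for overlaps:
  t=14: 3 tasks active (T2, T3, T4)
Max concurrent = 3


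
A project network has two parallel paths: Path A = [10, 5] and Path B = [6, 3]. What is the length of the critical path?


Path A: 10 + 5 = 15
Path B: 6 + 3 = 9
Critical path = longest = max(15, 9)
= 15 (Path A)


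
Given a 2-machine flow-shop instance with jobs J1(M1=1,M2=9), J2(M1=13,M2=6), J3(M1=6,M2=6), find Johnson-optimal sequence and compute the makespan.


Johnson's rule:
Group 1 (M1≤M2, sort by M1): ['J1', 'J3']
Group 2 (M1>M2, sort desc M2): ['J2']
Sequence: J1 → J3 → J2
Makespan calculation:
  J1: M1 done=1, M2 done=10
  J3: M1 done=7, M2 done=16
  J2: M1 done=20, M2 done=26
= Sequence: J1 → J3 → J2, Makespan: 26


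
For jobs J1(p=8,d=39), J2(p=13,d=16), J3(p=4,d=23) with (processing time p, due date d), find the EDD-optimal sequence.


EDD: sort by earliest due date
  J2: d=16, p=13
  J3: d=23, p=4
  J1: d=39, p=8
Order: J2 → J3 → J1


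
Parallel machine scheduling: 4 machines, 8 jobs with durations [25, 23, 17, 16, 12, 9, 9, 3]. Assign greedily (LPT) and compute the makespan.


Jobs (LPT sorted): [25, 23, 17, 16, 12, 9, 9, 3]
Machines: 4
  J=25 → Machine 1 (load: 0+25=25)
  J=23 → Machine 2 (load: 0+23=23)
  J=17 → Machine 3 (load: 0+17=17)
  J=16 → Machine 4 (load: 0+16=16)
  J=12 → Machine 4 (load: 16+12=28)
  J=9 → Machine 3 (load: 17+9=26)
  J=9 → Machine 2 (load: 23+9=32)
  J=3 → Machine 1 (load: 25+3=28)
Machine loads: [28, 32, 26, 28]
Makespan = max = 32 time units


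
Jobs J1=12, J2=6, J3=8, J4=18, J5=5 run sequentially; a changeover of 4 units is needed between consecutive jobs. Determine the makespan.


Makespan = Σ processing + (n-1) × setup
= (12 + 6 + 8 + 18 + 5) + (5-1)×4
= 49 + 16
= 65 time units


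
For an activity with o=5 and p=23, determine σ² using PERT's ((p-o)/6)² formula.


σ² = ((p - o) / 6)² = (p - o)² / 36
= (23 - 5)² / 36
= 18² / 36
= 324 / 36
= 9.0000


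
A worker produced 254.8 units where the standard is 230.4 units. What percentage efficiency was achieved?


Efficiency = (actual / standard) × 100
= (254.8 / 230.4) × 100
= 110.6%


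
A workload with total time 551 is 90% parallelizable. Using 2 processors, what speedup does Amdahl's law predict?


Amdahl's law: T_p = T × ((1-p) + p/N)
= 551 × ((1-0.9) + 0.9/2)
= 551 × (0.10 + 0.4500)
= 551 × 0.5500
= 303.05
Speedup = 551/303.05
= 1.82×


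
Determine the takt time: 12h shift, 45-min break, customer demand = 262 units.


Available = 12×60 - 45 = 675 min
Takt time = 675 / 262
= 2.58 min/unit


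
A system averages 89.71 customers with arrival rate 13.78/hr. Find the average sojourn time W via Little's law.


Little's law: L = λW → W = L / λ
= 89.71 / 13.78
= 6.51 hours


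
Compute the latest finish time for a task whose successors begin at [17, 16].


LF = min of all successor start times
Successors start at: [17, 16]
LF = min(17, 16)
= 16


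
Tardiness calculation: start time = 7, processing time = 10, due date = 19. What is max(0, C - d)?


Completion = start + processing = 7 + 10 = 17
Tardiness = max(0, C - d) = max(0, 17 - 19)
= max(0, -2)
= 0


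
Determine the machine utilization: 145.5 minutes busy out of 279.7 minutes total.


Utilization = busy / total × 100
= 145.5 / 279.7 × 100
= 52.0%


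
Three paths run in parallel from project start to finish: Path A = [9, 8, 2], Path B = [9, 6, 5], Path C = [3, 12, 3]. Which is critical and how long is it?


Path A: 9 + 8 + 2 = 19
Path B: 9 + 6 + 5 = 20
Path C: 3 + 12 + 3 = 18
Critical path = longest = max(19, 20, 18)
= 20 (Path B)


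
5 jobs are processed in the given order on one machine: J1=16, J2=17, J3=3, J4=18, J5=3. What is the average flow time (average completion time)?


Completion times:
  J1: completes at 16
  J2: completes at 33
  J3: completes at 36
  J4: completes at 54
  J5: completes at 57
Sum = 196
Average = 196/5
= 39.20


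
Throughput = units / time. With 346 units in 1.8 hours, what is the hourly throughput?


Throughput = units / time
= 346 / 1.8
= 192.2 units/hour


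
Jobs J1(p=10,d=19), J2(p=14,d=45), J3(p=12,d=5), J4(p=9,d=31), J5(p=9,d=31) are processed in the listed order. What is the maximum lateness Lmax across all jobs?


Lateness per job (L = C - d):
  J1: C=10, d=19, L=-9
  J2: C=24, d=45, L=-21
  J3: C=36, d=5, L=31
  J4: C=45, d=31, L=14
  J5: C=54, d=31, L=23
Lmax = max(-9, -21, 31, 14, 23)
= 31


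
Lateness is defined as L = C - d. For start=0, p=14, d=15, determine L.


Completion = 0 + 14 = 14
Lateness = C - d = 14 - 15
= -1


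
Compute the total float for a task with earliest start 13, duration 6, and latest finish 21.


EF = ES + duration = 13 + 6 = 19
LS = LF - duration = 21 - 6 = 15
Total Float = LF - EF = 21 - 19
(or LS - ES = 15 - 13)
= 2


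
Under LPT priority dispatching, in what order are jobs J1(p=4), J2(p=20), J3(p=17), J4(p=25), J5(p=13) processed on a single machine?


LPT: sort by longest processing time first
  J4: p=25
  J2: p=20
  J3: p=17
  J5: p=13
  J1: p=4
Order: J4 → J2 → J3 → J5 → J1


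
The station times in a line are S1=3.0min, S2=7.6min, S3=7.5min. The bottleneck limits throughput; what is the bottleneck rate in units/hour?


Bottleneck = longest station time
Station times: [3.0, 7.6, 7.5]
Max = 7.6 min
Rate = 60 / 7.6
= 7.89 units/hour (bottleneck: 7.6min)


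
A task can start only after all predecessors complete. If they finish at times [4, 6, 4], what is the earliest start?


ES = max of all predecessor completion times
Predecessors: [4, 6, 4]
ES = max(4, 6, 4)
= 6


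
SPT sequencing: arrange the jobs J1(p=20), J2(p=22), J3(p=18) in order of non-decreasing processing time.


SPT: sort by shortest processing time
  J3: p=18
  J1: p=20
  J2: p=22
Order: J3 → J1 → J2


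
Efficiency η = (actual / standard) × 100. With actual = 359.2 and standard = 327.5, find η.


Efficiency = (actual / standard) × 100
= (359.2 / 327.5) × 100
= 109.7%


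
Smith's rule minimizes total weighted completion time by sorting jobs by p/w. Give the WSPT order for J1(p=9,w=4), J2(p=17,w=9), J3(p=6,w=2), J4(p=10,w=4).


WSPT (Smith's rule): sort by p/w ascending
  J2: p/w = 17/9 = 1.889
  J1: p/w = 9/4 = 2.250
  J4: p/w = 10/4 = 2.500
  J3: p/w = 6/2 = 3.000
Order: J2 → J1 → J4 → J3


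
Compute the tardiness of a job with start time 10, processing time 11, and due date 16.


Completion = start + processing = 10 + 11 = 21
Tardiness = max(0, C - d) = max(0, 21 - 16)
= max(0, 5)
= 5


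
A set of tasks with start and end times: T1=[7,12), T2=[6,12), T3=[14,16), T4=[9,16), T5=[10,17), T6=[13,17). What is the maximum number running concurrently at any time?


Check each time point for overlaps:
  t=10: 4 tasks active (T1, T2, T4, T5)
Max concurrent = 4


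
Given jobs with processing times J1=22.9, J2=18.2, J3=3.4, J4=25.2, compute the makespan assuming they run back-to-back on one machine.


Sequential makespan: sum all processing times
= 22.9 + 18.2 + 3.4 + 25.2
= 69.7 time units


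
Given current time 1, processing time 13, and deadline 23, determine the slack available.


Slack = due - current_time - processing
= 23 - 1 - 13
= 9


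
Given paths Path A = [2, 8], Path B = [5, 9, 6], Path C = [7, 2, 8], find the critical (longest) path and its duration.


Path A: 2 + 8 = 10
Path B: 5 + 9 + 6 = 20
Path C: 7 + 2 + 8 = 17
Critical path = longest = max(10, 20, 17)
= 20 (Path B)


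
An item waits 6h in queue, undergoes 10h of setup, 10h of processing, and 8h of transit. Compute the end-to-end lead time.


Lead time = queue + setup + processing + transit
= 6 + 10 + 10 + 8
= 34 hours


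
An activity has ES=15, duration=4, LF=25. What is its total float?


EF = ES + duration = 15 + 4 = 19
LS = LF - duration = 25 - 4 = 21
Total Float = LF - EF = 25 - 19
(or LS - ES = 21 - 15)
= 6


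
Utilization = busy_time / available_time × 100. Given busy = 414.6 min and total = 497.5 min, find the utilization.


Utilization = busy / total × 100
= 414.6 / 497.5 × 100
= 83.3%


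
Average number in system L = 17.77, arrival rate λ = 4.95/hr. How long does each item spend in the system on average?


Little's law: L = λW → W = L / λ
= 17.77 / 4.95
= 3.59 hours


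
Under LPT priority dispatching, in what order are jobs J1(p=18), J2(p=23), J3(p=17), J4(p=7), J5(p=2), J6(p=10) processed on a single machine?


LPT: sort by longest processing time first
  J2: p=23
  J1: p=18
  J3: p=17
  J6: p=10
  J4: p=7
  J5: p=2
Order: J2 → J1 → J3 → J6 → J4 → J5


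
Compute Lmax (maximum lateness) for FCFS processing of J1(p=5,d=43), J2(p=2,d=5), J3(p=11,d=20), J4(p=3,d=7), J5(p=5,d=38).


Lateness per job (L = C - d):
  J1: C=5, d=43, L=-38
  J2: C=7, d=5, L=2
  J3: C=18, d=20, L=-2
  J4: C=21, d=7, L=14
  J5: C=26, d=38, L=-12
Lmax = max(-38, 2, -2, 14, -12)
= 14


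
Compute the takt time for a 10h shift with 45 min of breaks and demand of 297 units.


Available = 10×60 - 45 = 555 min
Takt time = 555 / 297
= 1.87 min/unit


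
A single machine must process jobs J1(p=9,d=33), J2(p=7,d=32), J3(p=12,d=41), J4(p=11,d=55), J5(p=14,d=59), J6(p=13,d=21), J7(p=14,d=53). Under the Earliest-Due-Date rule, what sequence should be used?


EDD: sort by earliest due date
  J6: d=21, p=13
  J2: d=32, p=7
  J1: d=33, p=9
  J3: d=41, p=12
  J7: d=53, p=14
  J4: d=55, p=11
  J5: d=59, p=14
Order: J6 → J2 → J1 → J3 → J7 → J4 → J5


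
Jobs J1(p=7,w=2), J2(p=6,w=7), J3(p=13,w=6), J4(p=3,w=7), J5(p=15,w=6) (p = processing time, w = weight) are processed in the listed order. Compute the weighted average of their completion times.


Completion times:
  J1: C=7, w×C=2×7=14
  J2: C=13, w×C=7×13=91
  J3: C=26, w×C=6×26=156
  J4: C=29, w×C=7×29=203
  J5: C=44, w×C=6×44=264
Sum w×C = 728
Sum w = 28
Weighted avg = 728/28
= 26.00


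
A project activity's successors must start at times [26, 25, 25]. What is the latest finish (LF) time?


LF = min of all successor start times
Successors start at: [26, 25, 25]
LF = min(26, 25, 25)
= 25


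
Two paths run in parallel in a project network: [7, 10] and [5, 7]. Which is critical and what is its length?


Path A: 7 + 10 = 17
Path B: 5 + 7 = 12
Critical path = longest = max(17, 12)
= 17 (Path A)


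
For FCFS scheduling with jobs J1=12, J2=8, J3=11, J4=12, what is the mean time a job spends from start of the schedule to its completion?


Completion times:
  J1: completes at 12
  J2: completes at 20
  J3: completes at 31
  J4: completes at 43
Sum = 106
Average = 106/4
= 26.50


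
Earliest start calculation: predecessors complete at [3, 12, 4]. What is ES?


ES = max of all predecessor completion times
Predecessors: [3, 12, 4]
ES = max(3, 12, 4)
= 12


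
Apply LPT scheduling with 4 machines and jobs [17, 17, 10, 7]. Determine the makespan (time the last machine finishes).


Jobs (LPT sorted): [17, 17, 10, 7]
Machines: 4
  J=17 → Machine 1 (load: 0+17=17)
  J=17 → Machine 2 (load: 0+17=17)
  J=10 → Machine 3 (load: 0+10=10)
  J=7 → Machine 4 (load: 0+7=7)
Machine loads: [17, 17, 10, 7]
Makespan = max = 17 time units


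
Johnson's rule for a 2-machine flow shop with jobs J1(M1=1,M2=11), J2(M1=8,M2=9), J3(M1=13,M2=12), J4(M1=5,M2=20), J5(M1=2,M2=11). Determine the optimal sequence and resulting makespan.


Johnson's rule:
Group 1 (M1≤M2, sort by M1): ['J1', 'J5', 'J4', 'J2']
Group 2 (M1>M2, sort desc M2): ['J3']
Sequence: J1 → J5 → J4 → J2 → J3
Makespan calculation:
  J1: M1 done=1, M2 done=12
  J5: M1 done=3, M2 done=23
  J4: M1 done=8, M2 done=43
  J2: M1 done=16, M2 done=52
  J3: M1 done=29, M2 done=64
= Sequence: J1 → J5 → J4 → J2 → J3, Makespan: 64


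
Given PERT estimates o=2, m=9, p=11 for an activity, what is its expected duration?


te = (o + 4m + p) / 6
= (2 + 4×9 + 11) / 6
= (2 + 36 + 11) / 6
= 49 / 6
= 8.17


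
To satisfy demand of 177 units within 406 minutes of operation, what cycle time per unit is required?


Cycle time = available time / demand
= 406 / 177
= 2.29 min/unit


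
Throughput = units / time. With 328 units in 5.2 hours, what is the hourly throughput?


Throughput = units / time
= 328 / 5.2
= 63.1 units/hour


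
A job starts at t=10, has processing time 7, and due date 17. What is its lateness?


Completion = 10 + 7 = 17
Lateness = C - d = 17 - 17
= 0


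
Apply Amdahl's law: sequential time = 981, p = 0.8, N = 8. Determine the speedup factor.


Amdahl's law: T_p = T × ((1-p) + p/N)
= 981 × ((1-0.8) + 0.8/8)
= 981 × (0.20 + 0.1000)
= 981 × 0.3000
= 294.30
Speedup = 981/294.30
= 3.33×


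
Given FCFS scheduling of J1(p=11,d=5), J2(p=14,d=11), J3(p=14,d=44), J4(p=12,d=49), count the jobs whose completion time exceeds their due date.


Completion vs due date:
  J1: C=11, d=5 → TARDY
  J2: C=25, d=11 → TARDY
  J3: C=39, d=44 → on time
  J4: C=51, d=49 → TARDY
Tardy jobs: J1, J2, J4
Count = 3


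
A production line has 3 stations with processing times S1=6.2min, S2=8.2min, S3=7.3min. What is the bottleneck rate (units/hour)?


Bottleneck = longest station time
Station times: [6.2, 8.2, 7.3]
Max = 8.2 min
Rate = 60 / 8.2
= 7.32 units/hour (bottleneck: 8.2min)


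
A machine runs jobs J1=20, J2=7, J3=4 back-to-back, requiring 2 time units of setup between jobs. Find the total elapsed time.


Makespan = Σ processing + (n-1) × setup
= (20 + 7 + 4) + (3-1)×2
= 31 + 4
= 35 time units


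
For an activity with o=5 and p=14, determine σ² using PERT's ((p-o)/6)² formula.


σ² = ((p - o) / 6)² = (p - o)² / 36
= (14 - 5)² / 36
= 9² / 36
= 81 / 36
= 2.2500


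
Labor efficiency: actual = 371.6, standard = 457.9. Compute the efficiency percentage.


Efficiency = (actual / standard) × 100
= (371.6 / 457.9) × 100
= 81.2%


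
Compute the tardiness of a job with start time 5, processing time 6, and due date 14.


Completion = start + processing = 5 + 6 = 11
Tardiness = max(0, C - d) = max(0, 11 - 14)
= max(0, -3)
= 0


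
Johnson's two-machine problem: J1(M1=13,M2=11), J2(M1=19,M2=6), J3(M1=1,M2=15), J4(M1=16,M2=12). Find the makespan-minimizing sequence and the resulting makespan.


Johnson's rule:
Group 1 (M1≤M2, sort by M1): ['J3']
Group 2 (M1>M2, sort desc M2): ['J4', 'J1', 'J2']
Sequence: J3 → J4 → J1 → J2
Makespan calculation:
  J3: M1 done=1, M2 done=16
  J4: M1 done=17, M2 done=29
  J1: M1 done=30, M2 done=41
  J2: M1 done=49, M2 done=55
= Sequence: J3 → J4 → J1 → J2, Makespan: 55


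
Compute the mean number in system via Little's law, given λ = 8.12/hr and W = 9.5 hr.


Little's law: L = λ × W
= 8.12 × 9.5
= 77.14


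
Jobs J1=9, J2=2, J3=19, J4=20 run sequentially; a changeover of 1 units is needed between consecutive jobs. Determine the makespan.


Makespan = Σ processing + (n-1) × setup
= (9 + 2 + 19 + 20) + (4-1)×1
= 50 + 3
= 53 time units


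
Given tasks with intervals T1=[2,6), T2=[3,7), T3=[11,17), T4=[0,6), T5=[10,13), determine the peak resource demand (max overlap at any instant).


Check each time point for overlaps:
  t=3: 3 tasks active (T1, T2, T4)
Max concurrent = 3


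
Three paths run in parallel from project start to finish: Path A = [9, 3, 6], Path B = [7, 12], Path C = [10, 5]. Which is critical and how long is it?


Path A: 9 + 3 + 6 = 18
Path B: 7 + 12 = 19
Path C: 10 + 5 = 15
Critical path = longest = max(18, 19, 15)
= 19 (Path B)


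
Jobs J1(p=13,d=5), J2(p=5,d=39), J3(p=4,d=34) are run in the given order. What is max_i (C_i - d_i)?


Lateness per job (L = C - d):
  J1: C=13, d=5, L=8
  J2: C=18, d=39, L=-21
  J3: C=22, d=34, L=-12
Lmax = max(8, -21, -12)
= 8


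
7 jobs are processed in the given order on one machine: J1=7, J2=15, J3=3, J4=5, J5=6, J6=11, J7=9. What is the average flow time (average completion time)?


Completion times:
  J1: completes at 7
  J2: completes at 22
  J3: completes at 25
  J4: completes at 30
  J5: completes at 36
  J6: completes at 47
  J7: completes at 56
Sum = 223
Average = 223/7
= 31.86


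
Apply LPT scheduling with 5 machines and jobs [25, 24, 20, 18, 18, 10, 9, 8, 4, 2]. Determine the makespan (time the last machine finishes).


Jobs (LPT sorted): [25, 24, 20, 18, 18, 10, 9, 8, 4, 2]
Machines: 5
  J=25 → Machine 1 (load: 0+25=25)
  J=24 → Machine 2 (load: 0+24=24)
  J=20 → Machine 3 (load: 0+20=20)
  J=18 → Machine 4 (load: 0+18=18)
  J=18 → Machine 5 (load: 0+18=18)
  J=10 → Machine 4 (load: 18+10=28)
  J=9 → Machine 5 (load: 18+9=27)
  J=8 → Machine 3 (load: 20+8=28)
  J=4 → Machine 2 (load: 24+4=28)
  J=2 → Machine 1 (load: 25+2=27)
Machine loads: [27, 28, 28, 28, 27]
Makespan = max = 28 time units


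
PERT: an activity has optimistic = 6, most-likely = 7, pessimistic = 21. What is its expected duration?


te = (o + 4m + p) / 6
= (6 + 4×7 + 21) / 6
= (6 + 28 + 21) / 6
= 55 / 6
= 9.17


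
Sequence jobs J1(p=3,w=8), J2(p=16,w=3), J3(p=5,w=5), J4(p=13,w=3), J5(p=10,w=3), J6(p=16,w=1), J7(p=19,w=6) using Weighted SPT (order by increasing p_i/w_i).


WSPT (Smith's rule): sort by p/w ascending
  J1: p/w = 3/8 = 0.375
  J3: p/w = 5/5 = 1.000
  J7: p/w = 19/6 = 3.167
  J5: p/w = 10/3 = 3.333
  J4: p/w = 13/3 = 4.333
  J2: p/w = 16/3 = 5.333
  J6: p/w = 16/1 = 16.000
Order: J1 → J3 → J7 → J5 → J4 → J2 → J6
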